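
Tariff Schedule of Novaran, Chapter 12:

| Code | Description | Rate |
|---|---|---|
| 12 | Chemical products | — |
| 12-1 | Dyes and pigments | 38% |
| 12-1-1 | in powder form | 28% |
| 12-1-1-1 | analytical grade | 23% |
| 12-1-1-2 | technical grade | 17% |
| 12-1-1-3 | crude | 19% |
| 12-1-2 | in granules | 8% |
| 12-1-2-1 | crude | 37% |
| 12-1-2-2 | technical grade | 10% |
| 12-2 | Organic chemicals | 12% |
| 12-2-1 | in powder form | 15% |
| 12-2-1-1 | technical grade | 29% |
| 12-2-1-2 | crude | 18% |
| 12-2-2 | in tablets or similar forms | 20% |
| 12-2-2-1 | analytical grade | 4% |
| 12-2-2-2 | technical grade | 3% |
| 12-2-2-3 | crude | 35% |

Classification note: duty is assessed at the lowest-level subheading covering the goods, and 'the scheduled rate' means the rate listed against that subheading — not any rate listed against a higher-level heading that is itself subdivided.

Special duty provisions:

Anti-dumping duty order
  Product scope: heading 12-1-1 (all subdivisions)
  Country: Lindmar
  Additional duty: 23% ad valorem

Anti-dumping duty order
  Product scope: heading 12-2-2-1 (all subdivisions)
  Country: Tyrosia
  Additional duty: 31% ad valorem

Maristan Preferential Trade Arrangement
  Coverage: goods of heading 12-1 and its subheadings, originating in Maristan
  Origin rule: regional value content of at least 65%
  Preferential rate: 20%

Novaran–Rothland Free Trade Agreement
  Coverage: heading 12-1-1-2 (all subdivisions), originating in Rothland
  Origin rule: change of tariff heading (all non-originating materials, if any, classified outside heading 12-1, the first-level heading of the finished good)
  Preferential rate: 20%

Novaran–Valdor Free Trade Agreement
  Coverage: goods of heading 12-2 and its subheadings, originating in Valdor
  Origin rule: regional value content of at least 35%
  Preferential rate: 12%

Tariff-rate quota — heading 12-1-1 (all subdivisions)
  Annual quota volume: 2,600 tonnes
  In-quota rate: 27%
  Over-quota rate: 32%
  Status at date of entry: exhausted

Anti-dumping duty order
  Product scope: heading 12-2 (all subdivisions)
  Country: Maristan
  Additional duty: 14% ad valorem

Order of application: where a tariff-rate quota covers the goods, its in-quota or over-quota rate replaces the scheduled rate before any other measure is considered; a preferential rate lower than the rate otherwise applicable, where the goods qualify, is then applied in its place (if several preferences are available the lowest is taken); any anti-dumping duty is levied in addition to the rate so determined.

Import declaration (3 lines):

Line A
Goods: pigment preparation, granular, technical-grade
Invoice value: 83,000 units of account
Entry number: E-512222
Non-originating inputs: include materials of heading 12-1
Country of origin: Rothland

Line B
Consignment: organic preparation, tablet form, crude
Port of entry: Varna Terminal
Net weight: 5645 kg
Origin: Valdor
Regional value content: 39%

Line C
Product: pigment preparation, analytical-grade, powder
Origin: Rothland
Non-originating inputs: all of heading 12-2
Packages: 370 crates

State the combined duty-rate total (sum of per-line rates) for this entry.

Line A: pigment → 12-1; granular → 12-1-2; technical-grade → 12-1-2-2. Scheduled 10%. Rothland agreement on 12-1-1-2: 12-1-2-2 not covered. → 10%.
Line B: organic → 12-2; tablet form → 12-2-2; crude → 12-2-2-3. Scheduled 35%. Valdor agreement on 12-2: RVC ≥ 35% → 12% available; preferential 12%. → 12%.
Line C: pigment → 12-1; powder → 12-1-1; analytical-grade → 12-1-1-1. Scheduled 23%. quota on 12-1-1 exhausted → over-quota 32%; Rothland agreement on 12-1-1-2: 12-1-1-1 not covered. → 32%.
Sum: 10% + 12% + 32% = 54%.

54%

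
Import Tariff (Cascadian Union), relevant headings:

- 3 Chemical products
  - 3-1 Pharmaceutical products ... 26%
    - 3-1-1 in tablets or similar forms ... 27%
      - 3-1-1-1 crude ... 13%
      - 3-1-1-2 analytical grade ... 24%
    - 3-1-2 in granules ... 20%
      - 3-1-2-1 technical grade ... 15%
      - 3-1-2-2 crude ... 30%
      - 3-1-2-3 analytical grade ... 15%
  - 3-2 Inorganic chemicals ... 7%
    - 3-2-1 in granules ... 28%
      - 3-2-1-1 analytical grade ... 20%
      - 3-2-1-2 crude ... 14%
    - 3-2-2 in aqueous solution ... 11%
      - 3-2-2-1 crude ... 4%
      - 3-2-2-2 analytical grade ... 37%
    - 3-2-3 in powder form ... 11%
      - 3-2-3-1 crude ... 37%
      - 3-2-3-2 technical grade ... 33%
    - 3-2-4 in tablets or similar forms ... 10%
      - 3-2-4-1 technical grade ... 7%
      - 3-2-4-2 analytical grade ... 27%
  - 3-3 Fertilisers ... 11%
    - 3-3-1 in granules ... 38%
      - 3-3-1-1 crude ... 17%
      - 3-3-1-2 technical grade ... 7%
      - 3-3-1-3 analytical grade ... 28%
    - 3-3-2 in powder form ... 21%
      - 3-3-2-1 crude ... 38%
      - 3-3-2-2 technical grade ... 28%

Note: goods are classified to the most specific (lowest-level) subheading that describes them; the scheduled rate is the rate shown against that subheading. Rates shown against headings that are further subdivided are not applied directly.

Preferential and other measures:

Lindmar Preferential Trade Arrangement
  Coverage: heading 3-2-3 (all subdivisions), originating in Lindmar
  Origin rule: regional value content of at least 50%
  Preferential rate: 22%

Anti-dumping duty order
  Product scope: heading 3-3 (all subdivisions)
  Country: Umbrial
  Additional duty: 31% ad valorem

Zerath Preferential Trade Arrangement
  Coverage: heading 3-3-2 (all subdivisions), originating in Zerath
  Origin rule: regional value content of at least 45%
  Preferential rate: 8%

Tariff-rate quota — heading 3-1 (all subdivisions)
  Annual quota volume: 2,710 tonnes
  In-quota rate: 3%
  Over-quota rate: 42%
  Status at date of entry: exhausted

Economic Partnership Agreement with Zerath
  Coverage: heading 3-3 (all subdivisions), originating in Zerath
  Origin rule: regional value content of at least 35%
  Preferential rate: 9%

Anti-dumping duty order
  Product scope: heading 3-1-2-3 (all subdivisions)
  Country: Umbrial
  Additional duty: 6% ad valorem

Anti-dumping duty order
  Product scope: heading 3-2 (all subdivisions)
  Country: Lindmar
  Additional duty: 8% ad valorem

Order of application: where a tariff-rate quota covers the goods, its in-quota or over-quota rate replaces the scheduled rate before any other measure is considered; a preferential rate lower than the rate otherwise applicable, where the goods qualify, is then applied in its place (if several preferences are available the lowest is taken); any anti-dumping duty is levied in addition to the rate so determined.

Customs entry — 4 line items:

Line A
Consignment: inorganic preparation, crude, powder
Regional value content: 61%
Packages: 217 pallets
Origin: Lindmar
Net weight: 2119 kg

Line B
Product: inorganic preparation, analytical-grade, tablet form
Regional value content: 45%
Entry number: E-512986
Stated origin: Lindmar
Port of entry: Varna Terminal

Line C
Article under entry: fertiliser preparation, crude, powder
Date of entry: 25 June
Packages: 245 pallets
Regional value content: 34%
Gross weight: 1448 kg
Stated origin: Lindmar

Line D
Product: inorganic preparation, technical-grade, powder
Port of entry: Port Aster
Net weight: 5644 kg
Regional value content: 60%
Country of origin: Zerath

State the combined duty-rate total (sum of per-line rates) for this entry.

Line A: inorganic → 3-2; powder → 3-2-3; crude → 3-2-3-1. Scheduled 37%. Lindmar agreement on 3-2-3: RVC ≥ 50% → 22% available; preferential 22%; anti-dumping (Lindmar, 3-2): +8%; total 22% + 8% = 30%. → 30%.
Line B: inorganic → 3-2; tablet form → 3-2-4; analytical-grade → 3-2-4-2. Scheduled 27%. Lindmar agreement on 3-2-3: 3-2-4-2 not covered; anti-dumping (Lindmar, 3-2): +8%; total 27% + 8% = 35%. → 35%.
Line C: fertiliser → 3-3; powder → 3-3-2; crude → 3-3-2-1. Scheduled 38%. Lindmar agreement on 3-2-3: 3-3-2-1 not covered. → 38%.
Line D: inorganic → 3-2; powder → 3-2-3; technical-grade → 3-2-3-2. Scheduled 33%. Zerath agreement on 3-3-2: 3-2-3-2 not covered; Zerath agreement on 3-3: 3-2-3-2 not covered. → 33%.
Sum: 30% + 35% + 38% + 33% = 136%.

136%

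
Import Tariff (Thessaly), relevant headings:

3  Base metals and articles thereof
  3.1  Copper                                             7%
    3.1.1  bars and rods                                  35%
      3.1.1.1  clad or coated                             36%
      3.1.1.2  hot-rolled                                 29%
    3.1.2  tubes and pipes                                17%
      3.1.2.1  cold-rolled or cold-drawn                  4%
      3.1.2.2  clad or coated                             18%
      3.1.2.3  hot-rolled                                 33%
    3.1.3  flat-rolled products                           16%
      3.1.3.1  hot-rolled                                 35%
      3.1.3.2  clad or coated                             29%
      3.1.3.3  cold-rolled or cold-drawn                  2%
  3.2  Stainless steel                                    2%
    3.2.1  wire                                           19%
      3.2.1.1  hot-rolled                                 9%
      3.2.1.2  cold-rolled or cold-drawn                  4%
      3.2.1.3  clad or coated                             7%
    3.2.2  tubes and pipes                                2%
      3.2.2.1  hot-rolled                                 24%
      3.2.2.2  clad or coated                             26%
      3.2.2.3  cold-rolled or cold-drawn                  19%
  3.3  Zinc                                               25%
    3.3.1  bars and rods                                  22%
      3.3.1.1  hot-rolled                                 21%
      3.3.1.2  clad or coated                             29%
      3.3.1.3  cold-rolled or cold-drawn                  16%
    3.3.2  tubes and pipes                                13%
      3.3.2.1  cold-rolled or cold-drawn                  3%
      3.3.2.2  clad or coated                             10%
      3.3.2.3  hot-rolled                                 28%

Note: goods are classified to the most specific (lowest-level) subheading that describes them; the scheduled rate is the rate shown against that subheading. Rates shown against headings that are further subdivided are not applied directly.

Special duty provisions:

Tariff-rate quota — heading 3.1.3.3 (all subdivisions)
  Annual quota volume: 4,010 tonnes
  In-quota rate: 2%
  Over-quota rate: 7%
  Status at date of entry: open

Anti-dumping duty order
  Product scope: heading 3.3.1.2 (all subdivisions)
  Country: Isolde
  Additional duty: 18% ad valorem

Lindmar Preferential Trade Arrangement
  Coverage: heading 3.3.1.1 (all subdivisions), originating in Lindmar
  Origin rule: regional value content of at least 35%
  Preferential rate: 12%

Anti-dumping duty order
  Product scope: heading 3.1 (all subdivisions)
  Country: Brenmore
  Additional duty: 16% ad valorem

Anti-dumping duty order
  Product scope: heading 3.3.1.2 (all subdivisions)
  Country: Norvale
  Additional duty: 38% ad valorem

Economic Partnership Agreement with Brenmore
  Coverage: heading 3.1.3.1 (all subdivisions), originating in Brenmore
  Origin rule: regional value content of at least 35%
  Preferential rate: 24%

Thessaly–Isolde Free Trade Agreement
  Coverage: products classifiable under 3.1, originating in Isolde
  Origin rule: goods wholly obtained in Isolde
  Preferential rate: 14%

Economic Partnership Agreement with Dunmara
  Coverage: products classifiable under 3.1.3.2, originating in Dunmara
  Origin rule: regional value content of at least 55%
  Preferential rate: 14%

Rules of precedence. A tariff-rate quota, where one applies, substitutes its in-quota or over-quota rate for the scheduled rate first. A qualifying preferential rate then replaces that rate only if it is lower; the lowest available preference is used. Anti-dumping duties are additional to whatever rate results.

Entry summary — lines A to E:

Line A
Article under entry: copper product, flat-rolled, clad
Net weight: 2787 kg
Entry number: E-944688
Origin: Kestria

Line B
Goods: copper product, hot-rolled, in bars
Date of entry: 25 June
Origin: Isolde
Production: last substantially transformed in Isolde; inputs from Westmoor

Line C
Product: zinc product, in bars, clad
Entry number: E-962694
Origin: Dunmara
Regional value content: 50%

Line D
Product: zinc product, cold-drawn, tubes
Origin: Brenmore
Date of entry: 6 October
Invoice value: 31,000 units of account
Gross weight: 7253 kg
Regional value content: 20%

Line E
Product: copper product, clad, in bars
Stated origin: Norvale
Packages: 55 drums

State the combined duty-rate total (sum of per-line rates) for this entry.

126%

Line A: copper → 3.1; flat-rolled → 3.1.3; clad → 3.1.3.2. Scheduled 29%. No special measure applies. → 29%.
Line B: copper → 3.1; in bars → 3.1.1; hot-rolled → 3.1.1.2. Scheduled 29%. Isolde agreement on 3.1: not wholly obtained. → 29%.
Line C: zinc → 3.3; in bars → 3.3.1; clad → 3.3.1.2. Scheduled 29%. Dunmara agreement on 3.1.3.2: 3.3.1.2 not covered. → 29%.
Line D: zinc → 3.3; tubes → 3.3.2; cold-drawn → 3.3.2.1. Scheduled 3%. Brenmore agreement on 3.1.3.1: 3.3.2.1 not covered. → 3%.
Line E: copper → 3.1; in bars → 3.1.1; clad → 3.1.1.1. Scheduled 36%. No special measure applies. → 36%.
Sum: 29% + 29% + 29% + 3% + 36% = 126%.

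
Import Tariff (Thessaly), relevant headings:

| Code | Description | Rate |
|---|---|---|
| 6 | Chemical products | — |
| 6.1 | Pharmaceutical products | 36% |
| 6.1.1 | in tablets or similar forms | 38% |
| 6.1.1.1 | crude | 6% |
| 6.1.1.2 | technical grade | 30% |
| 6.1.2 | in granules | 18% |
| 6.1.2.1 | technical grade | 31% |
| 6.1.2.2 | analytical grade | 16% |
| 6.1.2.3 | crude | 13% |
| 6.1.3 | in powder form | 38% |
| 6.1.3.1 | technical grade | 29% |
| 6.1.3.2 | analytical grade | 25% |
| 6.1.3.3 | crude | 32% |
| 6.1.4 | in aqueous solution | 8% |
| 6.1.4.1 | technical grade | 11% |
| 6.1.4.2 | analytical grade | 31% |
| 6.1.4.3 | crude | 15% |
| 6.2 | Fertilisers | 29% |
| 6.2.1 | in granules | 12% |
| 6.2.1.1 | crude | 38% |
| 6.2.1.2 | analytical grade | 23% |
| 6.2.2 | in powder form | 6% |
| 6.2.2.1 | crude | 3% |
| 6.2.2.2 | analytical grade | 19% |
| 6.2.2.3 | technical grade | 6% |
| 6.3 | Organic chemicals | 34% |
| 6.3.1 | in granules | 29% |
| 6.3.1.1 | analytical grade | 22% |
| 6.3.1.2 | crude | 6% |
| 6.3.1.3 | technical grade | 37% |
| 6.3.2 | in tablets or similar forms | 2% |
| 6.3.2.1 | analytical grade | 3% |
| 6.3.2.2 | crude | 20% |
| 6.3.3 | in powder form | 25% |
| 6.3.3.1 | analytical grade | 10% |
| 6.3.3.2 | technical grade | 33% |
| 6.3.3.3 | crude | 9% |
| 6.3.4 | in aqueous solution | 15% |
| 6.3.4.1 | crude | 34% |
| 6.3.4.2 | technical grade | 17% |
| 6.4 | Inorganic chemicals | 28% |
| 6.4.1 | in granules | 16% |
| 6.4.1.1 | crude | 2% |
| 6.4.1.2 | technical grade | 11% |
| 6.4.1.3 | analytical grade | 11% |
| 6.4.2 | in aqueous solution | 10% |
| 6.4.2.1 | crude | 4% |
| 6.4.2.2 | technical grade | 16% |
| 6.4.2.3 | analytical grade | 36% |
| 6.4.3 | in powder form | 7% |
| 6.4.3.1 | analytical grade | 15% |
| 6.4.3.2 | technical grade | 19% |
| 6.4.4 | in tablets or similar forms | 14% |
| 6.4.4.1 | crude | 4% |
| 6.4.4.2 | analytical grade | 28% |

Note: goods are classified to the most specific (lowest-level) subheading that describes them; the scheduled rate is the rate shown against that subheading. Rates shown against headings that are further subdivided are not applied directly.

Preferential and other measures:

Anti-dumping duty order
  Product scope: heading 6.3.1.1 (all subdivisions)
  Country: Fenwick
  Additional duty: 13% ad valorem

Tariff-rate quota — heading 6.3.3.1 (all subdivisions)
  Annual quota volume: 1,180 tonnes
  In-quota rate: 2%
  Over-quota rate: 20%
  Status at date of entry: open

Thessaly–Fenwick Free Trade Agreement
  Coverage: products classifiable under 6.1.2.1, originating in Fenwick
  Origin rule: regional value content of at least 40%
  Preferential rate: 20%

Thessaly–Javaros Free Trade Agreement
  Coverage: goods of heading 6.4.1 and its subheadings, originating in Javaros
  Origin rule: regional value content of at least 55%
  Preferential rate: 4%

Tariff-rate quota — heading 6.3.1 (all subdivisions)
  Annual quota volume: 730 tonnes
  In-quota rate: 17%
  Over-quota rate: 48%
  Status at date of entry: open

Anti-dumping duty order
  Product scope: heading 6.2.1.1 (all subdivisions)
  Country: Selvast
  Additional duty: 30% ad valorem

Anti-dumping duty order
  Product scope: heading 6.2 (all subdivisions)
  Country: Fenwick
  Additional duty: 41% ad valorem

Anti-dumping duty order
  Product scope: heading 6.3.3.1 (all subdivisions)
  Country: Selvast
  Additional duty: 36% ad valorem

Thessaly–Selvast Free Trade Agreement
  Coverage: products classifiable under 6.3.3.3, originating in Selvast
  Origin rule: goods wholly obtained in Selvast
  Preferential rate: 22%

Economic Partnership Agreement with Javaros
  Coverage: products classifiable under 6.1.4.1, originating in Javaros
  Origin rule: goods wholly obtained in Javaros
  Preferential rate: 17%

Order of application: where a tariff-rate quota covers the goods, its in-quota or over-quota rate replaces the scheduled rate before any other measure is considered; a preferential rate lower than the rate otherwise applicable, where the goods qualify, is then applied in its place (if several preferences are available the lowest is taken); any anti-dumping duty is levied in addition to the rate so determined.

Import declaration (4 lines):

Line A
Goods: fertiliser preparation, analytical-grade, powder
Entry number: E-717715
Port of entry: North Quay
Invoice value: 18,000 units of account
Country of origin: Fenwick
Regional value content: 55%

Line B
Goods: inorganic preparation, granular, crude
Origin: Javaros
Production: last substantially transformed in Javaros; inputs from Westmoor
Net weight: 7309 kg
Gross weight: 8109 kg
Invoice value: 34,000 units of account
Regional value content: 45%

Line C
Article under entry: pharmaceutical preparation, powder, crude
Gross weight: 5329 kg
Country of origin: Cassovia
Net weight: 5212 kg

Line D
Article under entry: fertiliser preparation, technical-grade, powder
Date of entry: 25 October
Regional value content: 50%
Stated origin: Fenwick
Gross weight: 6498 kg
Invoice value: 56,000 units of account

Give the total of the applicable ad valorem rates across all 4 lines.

Line A: fertiliser → 6.2; powder → 6.2.2; analytical-grade → 6.2.2.2. Scheduled 19%. Fenwick agreement on 6.1.2.1: 6.2.2.2 not covered; anti-dumping (Fenwick, 6.2): +41%; total 19% + 41% = 60%. → 60%.
Line B: inorganic → 6.4; granular → 6.4.1; crude → 6.4.1.1. Scheduled 2%. Javaros agreement on 6.4.1: RVC < 55%; Javaros agreement on 6.1.4.1: 6.4.1.1 not covered. → 2%.
Line C: pharmaceutical → 6.1; powder → 6.1.3; crude → 6.1.3.3. Scheduled 32%. No special measure applies. → 32%.
Line D: fertiliser → 6.2; powder → 6.2.2; technical-grade → 6.2.2.3. Scheduled 6%. Fenwick agreement on 6.1.2.1: 6.2.2.3 not covered; anti-dumping (Fenwick, 6.2): +41%; total 6% + 41% = 47%. → 47%.
Sum: 60% + 2% + 32% + 47% = 141%.

141%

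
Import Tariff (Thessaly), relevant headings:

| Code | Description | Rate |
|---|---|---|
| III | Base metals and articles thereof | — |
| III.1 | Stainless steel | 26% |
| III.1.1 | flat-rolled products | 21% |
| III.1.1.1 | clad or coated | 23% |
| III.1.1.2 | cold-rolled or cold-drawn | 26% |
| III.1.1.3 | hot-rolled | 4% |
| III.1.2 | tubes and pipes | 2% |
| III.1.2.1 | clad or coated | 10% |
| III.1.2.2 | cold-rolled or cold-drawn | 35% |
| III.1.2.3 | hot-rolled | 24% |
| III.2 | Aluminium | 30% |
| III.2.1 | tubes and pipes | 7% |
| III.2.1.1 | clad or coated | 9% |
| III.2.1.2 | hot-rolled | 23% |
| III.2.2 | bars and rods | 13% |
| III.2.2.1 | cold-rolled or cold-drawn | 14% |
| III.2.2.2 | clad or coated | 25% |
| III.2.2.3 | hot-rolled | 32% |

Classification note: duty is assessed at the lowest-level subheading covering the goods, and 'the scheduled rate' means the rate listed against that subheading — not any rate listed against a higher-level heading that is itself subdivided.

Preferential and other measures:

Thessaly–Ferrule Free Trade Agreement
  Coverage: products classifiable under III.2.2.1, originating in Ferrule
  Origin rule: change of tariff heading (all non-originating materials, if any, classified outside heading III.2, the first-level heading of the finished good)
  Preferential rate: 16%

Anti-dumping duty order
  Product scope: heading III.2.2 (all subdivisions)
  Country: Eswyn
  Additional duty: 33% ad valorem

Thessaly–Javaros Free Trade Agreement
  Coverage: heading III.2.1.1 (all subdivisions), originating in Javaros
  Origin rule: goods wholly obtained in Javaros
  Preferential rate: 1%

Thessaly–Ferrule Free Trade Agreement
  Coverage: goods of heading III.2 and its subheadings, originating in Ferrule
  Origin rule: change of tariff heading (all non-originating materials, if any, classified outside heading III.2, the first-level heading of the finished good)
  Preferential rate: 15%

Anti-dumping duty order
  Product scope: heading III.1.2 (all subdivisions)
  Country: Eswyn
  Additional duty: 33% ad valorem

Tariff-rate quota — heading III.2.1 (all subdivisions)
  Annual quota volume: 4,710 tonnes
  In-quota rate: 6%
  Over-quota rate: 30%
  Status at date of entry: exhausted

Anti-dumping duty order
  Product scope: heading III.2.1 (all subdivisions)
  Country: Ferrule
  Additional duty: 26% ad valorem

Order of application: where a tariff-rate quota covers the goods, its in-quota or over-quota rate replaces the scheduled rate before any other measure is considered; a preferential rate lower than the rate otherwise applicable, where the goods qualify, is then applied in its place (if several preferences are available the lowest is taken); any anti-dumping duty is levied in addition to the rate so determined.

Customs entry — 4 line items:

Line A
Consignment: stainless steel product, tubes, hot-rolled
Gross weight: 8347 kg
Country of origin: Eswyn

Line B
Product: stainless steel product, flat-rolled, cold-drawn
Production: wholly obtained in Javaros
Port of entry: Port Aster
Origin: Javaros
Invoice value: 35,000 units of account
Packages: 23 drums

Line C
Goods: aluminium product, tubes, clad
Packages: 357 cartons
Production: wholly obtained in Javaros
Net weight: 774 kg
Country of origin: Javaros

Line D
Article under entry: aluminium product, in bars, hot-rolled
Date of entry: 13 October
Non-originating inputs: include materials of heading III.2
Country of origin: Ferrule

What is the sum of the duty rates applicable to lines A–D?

116%

Line A: stainless steel → III.1; tubes → III.1.2; hot-rolled → III.1.2.3. Scheduled 24%. anti-dumping (Eswyn, III.1.2): +33%; total 24% + 33% = 57%. → 57%.
Line B: stainless steel → III.1; flat-rolled → III.1.1; cold-drawn → III.1.1.2. Scheduled 26%. Javaros agreement on III.2.1.1: III.1.1.2 not covered. → 26%.
Line C: aluminium → III.2; tubes → III.2.1; clad → III.2.1.1. Scheduled 9%. quota on III.2.1 exhausted → over-quota 30%; Javaros agreement on III.2.1.1: wholly obtained → 1% available; preferential 1%. → 1%.
Line D: aluminium → III.2; in bars → III.2.2; hot-rolled → III.2.2.3. Scheduled 32%. Ferrule agreement on III.2.2.1: III.2.2.3 not covered; Ferrule agreement on III.2: CTH not met. → 32%.
Sum: 57% + 26% + 1% + 32% = 116%.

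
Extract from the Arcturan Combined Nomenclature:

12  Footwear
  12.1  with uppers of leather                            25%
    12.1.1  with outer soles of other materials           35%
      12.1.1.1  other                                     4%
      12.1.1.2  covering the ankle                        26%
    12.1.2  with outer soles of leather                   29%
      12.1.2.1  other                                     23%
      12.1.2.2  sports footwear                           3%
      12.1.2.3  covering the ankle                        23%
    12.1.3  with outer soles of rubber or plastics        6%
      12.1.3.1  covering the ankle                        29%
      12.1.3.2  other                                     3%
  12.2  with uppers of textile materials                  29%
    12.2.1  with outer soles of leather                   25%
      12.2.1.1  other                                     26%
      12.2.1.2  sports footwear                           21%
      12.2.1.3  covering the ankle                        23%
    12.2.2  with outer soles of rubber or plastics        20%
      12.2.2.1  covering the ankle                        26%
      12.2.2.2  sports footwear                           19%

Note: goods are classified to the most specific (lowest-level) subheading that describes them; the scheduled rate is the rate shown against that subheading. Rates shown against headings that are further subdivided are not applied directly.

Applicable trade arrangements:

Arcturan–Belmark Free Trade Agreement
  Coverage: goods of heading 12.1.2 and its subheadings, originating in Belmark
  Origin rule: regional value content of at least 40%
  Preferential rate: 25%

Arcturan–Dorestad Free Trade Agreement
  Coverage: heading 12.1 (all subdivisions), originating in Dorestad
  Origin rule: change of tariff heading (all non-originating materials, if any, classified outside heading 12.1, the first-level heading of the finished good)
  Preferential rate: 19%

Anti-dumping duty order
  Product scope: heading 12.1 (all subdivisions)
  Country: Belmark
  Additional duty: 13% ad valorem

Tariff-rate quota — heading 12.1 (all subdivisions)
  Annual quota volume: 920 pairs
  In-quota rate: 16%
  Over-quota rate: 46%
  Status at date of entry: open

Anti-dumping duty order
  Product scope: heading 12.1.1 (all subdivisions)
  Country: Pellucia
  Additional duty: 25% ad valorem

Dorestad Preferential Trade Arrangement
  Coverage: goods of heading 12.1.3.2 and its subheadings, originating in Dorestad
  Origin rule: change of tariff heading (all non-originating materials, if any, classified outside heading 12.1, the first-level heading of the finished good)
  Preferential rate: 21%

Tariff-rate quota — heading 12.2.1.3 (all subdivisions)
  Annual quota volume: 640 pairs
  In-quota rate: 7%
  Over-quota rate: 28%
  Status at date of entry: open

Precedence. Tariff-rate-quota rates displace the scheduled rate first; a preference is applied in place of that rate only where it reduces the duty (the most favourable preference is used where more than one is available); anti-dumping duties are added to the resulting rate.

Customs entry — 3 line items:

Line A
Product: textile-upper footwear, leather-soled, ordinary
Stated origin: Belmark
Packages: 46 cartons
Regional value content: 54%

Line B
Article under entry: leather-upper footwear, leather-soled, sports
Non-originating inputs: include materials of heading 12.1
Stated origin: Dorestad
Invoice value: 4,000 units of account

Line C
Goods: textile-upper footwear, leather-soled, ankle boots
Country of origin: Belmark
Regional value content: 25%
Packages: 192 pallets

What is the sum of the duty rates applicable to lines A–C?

Line A: textile-upper → 12.2; leather-soled → 12.2.1; ordinary → 12.2.1.1. Scheduled 26%. Belmark agreement on 12.1.2: 12.2.1.1 not covered. → 26%.
Line B: leather-upper → 12.1; leather-soled → 12.1.2; sports → 12.1.2.2. Scheduled 3%. quota on 12.1 open → in-quota 16%; Dorestad agreement on 12.1: CTH not met; Dorestad agreement on 12.1.3.2: 12.1.2.2 not covered. → 16%.
Line C: textile-upper → 12.2; leather-soled → 12.2.1; ankle boots → 12.2.1.3. Scheduled 23%. quota on 12.2.1.3 open → in-quota 7%; Belmark agreement on 12.1.2: 12.2.1.3 not covered. → 7%.
Sum: 26% + 16% + 7% = 49%.

49%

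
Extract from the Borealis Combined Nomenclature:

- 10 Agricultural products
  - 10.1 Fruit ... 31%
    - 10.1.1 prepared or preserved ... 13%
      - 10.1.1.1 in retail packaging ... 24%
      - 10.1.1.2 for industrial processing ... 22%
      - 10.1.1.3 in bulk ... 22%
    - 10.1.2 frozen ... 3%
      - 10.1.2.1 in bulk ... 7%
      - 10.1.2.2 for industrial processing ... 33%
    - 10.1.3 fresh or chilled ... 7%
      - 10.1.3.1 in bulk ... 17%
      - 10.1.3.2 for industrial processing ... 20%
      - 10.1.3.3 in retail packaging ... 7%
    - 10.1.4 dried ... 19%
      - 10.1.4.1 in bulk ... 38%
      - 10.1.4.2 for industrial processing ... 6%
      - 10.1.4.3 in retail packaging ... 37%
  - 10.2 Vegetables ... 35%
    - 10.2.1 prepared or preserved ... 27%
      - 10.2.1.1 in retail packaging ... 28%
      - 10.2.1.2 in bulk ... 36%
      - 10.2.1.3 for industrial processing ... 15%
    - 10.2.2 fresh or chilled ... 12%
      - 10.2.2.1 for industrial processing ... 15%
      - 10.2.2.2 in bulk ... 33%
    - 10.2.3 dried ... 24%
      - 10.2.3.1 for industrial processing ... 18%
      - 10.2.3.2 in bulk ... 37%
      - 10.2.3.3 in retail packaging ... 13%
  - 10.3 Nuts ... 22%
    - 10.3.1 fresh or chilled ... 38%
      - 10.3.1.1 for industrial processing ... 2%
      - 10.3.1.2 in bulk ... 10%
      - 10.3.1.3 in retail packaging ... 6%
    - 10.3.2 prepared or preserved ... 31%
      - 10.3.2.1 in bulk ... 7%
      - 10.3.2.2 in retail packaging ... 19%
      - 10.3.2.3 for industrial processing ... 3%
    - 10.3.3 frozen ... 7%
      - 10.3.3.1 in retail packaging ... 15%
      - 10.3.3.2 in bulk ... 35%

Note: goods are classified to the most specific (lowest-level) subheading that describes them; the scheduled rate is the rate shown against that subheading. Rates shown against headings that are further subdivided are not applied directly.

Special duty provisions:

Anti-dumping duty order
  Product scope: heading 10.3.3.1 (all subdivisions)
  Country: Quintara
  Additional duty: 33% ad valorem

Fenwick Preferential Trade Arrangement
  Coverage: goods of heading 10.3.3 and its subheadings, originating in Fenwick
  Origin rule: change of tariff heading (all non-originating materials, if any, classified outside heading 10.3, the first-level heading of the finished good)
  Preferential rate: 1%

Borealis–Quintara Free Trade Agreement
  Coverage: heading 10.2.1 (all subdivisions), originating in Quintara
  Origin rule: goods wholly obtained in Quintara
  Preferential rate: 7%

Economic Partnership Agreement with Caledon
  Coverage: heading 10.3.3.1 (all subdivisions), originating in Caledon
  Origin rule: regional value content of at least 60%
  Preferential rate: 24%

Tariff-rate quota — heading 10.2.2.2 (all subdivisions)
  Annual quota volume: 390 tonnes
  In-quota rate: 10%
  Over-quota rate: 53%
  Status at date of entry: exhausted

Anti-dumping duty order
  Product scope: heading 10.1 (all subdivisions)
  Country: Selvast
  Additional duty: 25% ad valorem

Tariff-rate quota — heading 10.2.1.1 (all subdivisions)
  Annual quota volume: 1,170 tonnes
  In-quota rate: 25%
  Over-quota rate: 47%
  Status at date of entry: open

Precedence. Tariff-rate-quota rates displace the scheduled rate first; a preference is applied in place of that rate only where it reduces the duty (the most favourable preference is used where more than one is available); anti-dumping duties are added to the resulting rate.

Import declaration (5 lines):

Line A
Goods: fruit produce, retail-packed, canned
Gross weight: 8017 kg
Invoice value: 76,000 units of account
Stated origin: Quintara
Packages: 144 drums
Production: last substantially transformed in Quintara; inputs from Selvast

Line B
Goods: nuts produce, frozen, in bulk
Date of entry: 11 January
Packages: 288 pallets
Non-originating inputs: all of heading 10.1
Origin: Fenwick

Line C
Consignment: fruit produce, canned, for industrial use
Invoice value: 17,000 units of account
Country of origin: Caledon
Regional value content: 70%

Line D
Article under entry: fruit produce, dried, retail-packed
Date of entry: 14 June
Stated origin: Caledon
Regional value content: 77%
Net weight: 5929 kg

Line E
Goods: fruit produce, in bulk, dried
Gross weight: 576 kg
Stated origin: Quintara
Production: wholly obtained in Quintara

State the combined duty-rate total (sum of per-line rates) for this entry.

Line A: fruit → 10.1; canned → 10.1.1; retail-packed → 10.1.1.1. Scheduled 24%. Quintara agreement on 10.2.1: 10.1.1.1 not covered. → 24%.
Line B: nuts → 10.3; frozen → 10.3.3; in bulk → 10.3.3.2. Scheduled 35%. Fenwick agreement on 10.3.3: CTH met → 1% available; preferential 1%. → 1%.
Line C: fruit → 10.1; canned → 10.1.1; for industrial use → 10.1.1.2. Scheduled 22%. Caledon agreement on 10.3.3.1: 10.1.1.2 not covered. → 22%.
Line D: fruit → 10.1; dried → 10.1.4; retail-packed → 10.1.4.3. Scheduled 37%. Caledon agreement on 10.3.3.1: 10.1.4.3 not covered. → 37%.
Line E: fruit → 10.1; dried → 10.1.4; in bulk → 10.1.4.1. Scheduled 38%. Quintara agreement on 10.2.1: 10.1.4.1 not covered. → 38%.
Sum: 24% + 1% + 22% + 37% + 38% = 122%.

122%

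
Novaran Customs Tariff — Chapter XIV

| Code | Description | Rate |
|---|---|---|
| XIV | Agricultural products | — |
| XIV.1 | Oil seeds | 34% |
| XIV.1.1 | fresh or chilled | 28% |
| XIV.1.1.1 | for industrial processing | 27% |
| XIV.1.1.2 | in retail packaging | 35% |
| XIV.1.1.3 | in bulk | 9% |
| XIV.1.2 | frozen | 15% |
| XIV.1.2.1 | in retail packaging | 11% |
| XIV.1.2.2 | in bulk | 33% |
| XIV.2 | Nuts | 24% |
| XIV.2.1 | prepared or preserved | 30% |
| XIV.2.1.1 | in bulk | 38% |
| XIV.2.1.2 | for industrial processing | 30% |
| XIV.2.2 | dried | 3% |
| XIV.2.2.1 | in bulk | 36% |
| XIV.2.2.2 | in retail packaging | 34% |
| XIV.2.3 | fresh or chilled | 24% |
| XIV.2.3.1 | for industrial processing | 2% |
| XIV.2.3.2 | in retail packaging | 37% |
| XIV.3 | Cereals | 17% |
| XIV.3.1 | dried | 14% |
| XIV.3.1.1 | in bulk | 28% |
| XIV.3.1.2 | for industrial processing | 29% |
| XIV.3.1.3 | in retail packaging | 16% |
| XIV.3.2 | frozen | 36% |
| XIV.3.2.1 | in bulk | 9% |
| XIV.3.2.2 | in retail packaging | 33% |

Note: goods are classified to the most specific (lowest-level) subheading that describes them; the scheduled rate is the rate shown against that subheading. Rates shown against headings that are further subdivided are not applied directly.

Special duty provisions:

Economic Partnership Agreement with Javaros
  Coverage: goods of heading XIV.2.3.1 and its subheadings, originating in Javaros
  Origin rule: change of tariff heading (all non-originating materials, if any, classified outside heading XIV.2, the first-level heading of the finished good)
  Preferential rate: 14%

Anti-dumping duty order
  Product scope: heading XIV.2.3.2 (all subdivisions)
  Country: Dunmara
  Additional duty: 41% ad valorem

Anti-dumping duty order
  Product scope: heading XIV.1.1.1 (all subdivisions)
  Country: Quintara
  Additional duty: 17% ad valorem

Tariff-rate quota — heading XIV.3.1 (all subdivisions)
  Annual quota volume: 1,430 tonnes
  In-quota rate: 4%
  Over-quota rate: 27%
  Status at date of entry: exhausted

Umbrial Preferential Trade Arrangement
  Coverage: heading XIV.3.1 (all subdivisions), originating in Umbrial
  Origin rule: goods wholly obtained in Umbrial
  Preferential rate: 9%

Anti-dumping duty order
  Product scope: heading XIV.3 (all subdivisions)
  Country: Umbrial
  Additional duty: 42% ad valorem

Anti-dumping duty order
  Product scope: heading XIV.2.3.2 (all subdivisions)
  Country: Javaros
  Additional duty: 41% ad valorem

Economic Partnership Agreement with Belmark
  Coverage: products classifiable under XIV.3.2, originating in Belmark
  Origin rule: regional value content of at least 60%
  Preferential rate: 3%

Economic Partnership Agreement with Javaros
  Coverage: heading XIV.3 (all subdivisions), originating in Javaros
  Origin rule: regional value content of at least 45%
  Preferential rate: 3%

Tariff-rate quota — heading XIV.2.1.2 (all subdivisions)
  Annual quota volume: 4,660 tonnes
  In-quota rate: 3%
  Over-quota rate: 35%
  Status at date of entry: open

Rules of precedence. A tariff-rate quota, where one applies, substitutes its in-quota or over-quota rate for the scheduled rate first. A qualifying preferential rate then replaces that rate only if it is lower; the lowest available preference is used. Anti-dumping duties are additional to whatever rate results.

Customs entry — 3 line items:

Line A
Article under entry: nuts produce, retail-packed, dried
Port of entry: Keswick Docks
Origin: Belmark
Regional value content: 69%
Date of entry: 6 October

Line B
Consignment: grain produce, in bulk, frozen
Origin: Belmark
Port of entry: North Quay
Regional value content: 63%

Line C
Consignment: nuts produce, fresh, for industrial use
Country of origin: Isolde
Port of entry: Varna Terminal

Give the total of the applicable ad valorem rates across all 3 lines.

39%

Line A: nuts → XIV.2; dried → XIV.2.2; retail-packed → XIV.2.2.2. Scheduled 34%. Belmark agreement on XIV.3.2: XIV.2.2.2 not covered. → 34%.
Line B: grain → XIV.3; frozen → XIV.3.2; in bulk → XIV.3.2.1. Scheduled 9%. Belmark agreement on XIV.3.2: RVC ≥ 60% → 3% available; preferential 3%. → 3%.
Line C: nuts → XIV.2; fresh → XIV.2.3; for industrial use → XIV.2.3.1. Scheduled 2%. No special measure applies. → 2%.
Sum: 34% + 3% + 2% = 39%.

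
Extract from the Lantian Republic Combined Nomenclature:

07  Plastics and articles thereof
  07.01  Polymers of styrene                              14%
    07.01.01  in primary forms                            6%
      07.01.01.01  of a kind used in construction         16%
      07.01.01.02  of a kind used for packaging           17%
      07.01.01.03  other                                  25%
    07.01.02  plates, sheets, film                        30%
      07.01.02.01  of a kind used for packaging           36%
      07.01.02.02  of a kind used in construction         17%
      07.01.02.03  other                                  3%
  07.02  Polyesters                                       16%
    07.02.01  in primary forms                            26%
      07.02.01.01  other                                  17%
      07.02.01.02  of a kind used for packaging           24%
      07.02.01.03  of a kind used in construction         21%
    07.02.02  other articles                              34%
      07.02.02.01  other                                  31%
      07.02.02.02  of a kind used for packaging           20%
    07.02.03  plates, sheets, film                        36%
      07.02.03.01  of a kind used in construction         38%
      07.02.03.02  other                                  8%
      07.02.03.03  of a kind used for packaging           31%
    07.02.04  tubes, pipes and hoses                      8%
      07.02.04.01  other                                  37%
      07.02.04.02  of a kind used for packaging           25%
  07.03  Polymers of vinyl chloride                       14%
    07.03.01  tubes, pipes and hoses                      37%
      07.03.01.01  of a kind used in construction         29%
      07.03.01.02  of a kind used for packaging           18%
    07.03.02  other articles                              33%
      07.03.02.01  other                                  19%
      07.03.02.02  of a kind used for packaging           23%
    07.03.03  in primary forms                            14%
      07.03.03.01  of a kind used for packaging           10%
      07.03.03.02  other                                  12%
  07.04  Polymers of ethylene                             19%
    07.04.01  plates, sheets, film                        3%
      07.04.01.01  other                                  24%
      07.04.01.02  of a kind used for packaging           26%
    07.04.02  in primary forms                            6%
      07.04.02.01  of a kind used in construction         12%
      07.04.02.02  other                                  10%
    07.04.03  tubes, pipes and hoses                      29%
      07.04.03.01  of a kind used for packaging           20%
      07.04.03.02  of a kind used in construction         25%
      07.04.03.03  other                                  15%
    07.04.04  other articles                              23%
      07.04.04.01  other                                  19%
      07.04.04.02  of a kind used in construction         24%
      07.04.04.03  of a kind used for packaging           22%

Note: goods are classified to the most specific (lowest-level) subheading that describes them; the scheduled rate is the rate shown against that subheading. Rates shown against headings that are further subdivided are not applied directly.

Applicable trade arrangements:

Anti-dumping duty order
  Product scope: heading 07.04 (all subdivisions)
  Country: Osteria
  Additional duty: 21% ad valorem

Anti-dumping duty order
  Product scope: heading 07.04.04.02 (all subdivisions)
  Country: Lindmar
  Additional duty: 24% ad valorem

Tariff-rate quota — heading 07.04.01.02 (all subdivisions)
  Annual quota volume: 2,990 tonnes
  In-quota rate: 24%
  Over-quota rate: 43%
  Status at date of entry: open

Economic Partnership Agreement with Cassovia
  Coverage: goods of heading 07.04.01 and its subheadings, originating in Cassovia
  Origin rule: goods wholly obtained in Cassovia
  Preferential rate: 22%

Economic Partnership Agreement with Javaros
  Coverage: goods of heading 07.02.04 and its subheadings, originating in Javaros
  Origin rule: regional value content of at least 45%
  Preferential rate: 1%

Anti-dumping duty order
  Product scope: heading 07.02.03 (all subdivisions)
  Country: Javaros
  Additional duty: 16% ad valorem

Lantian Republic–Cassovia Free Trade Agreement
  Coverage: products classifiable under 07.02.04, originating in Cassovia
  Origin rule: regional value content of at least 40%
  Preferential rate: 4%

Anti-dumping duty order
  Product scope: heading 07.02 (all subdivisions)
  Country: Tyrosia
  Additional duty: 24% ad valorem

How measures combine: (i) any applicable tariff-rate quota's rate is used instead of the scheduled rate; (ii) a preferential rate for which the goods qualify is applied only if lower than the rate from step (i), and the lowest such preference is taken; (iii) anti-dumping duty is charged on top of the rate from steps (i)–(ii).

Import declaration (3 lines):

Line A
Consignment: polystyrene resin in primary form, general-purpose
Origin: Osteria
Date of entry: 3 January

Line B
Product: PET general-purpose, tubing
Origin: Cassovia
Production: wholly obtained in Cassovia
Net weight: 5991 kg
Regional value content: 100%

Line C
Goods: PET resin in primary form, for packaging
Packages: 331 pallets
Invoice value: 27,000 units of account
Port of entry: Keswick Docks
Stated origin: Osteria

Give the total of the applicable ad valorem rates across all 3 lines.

Line A: polystyrene → 07.01; resin in primary form → 07.01.01; general-purpose → 07.01.01.03. Scheduled 25%. No special measure applies. → 25%.
Line B: PET → 07.02; tubing → 07.02.04; general-purpose → 07.02.04.01. Scheduled 37%. Cassovia agreement on 07.04.01: 07.02.04.01 not covered; Cassovia agreement on 07.02.04: RVC ≥ 40% → 4% available; preferential 4%. → 4%.
Line C: PET → 07.02; resin in primary form → 07.02.01; for packaging → 07.02.01.02. Scheduled 24%. No special measure applies. → 24%.
Sum: 25% + 4% + 24% = 53%.

53%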